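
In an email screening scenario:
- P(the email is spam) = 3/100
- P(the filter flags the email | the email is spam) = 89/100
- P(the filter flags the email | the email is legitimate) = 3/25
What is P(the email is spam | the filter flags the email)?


Using Bayes' theorem:
P(A|B) = P(B|A)·P(A) / P(B)

P(the filter flags the email) = 89/100 × 3/100 + 3/25 × 97/100
= 267/10000 + 291/2500 = 1431/10000

P(the email is spam|the filter flags the email) = (267/10000) / (1431/10000) = 89/477

P(the email is spam|the filter flags the email) = 89/477 ≈ 18.66%


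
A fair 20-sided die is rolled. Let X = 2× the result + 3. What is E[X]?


E[die] = (1+20)/2 = 21/2
E[X] = 2×21/2 + 3 = 24

E[X] = 24


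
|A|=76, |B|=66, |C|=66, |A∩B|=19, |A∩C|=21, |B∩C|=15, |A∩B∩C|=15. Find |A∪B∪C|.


|A∪B∪C| = 76+66+66-19-21-15+15 = 168

|A∪B∪C| = 168


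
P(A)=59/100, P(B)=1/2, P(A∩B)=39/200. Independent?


P(A)×P(B) = 59/200
P(A∩B) = 39/200
Not equal → NOT independent

No, not independent


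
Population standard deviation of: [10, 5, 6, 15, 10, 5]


Mean = 51/6 = 17/2
  (10-17/2)²=9/4
  (5-17/2)²=49/4
  (6-17/2)²=25/4
  (15-17/2)²=169/4
  (10-17/2)²=9/4
  (5-17/2)²=49/4
Σ(x-μ)² = 155/2
σ² = (155/2)/6 = 155/12

σ = √(155/12) ≈ 3.5940


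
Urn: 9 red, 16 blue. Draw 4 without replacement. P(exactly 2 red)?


Hypergeometric: C(9,2)×C(16,2)/C(25,4)
= 36×120/12650 = 432/1265

P(X=2) = 432/1265 ≈ 34.15%


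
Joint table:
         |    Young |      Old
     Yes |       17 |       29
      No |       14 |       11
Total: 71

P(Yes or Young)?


P(Yes∨Young) = P(Yes) + P(Young) - P(Yes∧Young)
= (46 + 31 - 17)/71 = 60/71

P = 60/71 ≈ 84.51%


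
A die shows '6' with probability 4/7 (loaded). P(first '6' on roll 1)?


Geometric: P(X=1) = (1-p)^(k-1)×p = (3/7)^0×4/7 = 4/7

P(X=1) = 4/7 ≈ 57.14%


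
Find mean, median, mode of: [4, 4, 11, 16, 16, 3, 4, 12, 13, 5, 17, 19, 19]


Sorted: [3, 4, 4, 4, 5, 11, 12, 13, 16, 16, 17, 19, 19]
Mean = 143/13 = 11
Median = 12
Freq: {4: 3, 11: 1, 16: 2, 3: 1, 12: 1, 13: 1, 5: 1, 17: 1, 19: 2}
Mode: [4]

Mean=11, Median=12, Mode=4


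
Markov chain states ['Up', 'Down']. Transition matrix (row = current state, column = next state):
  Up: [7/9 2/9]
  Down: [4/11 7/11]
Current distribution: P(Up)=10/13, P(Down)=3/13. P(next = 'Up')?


P(next=Up) = Σᵢ P(now=i)×P(i→Up)
= 10/13×7/9 + 3/13×4/11
= 70/117 + 12/143 = 878/1287

P = 878/1287 ≈ 0.6822


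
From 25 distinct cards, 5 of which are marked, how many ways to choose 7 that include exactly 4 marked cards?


Choose 4 of the 5 marked cards and 3 of the other 20 cards:
C(5,4)×C(20,3) = 5×1140 = 5700

5700


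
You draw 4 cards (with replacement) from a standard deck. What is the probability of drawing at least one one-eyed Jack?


P(not a one-eyed Jack) = 50/52 = 25/26
P(none in 4 draws) = (25/26)^4 = 390625/456976
P(≥1 one-eyed Jack) = 1 - 390625/456976 = 66351/456976

P = 66351/456976 ≈ 14.52%


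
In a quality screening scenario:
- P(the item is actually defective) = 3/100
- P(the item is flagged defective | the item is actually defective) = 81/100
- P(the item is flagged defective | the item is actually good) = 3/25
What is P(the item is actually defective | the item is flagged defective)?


Using Bayes' theorem:
P(A|B) = P(B|A)·P(A) / P(B)

P(the item is flagged defective) = 81/100 × 3/100 + 3/25 × 97/100
= 243/10000 + 291/2500 = 1407/10000

P(the item is actually defective|the item is flagged defective) = (243/10000) / (1407/10000) = 81/469

P(the item is actually defective|the item is flagged defective) = 81/469 ≈ 17.27%


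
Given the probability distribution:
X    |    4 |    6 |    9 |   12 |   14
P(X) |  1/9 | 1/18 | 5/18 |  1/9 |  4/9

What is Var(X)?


E[X] = 65/6
E[X²] = 2329/18
Var(X) = E[X²] - (E[X])² = 2329/18 - 4225/36 = 433/36

Var(X) = 433/36 ≈ 12.0278


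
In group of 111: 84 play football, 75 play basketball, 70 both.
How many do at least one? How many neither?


|A∪B| = 84+75-70 = 89
Neither = 111-89 = 22

At least one: 89; Neither: 22


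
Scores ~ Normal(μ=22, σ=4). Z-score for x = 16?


z = (x - μ)/σ = (16 - 22)/4 = -1.5

z = -1.5


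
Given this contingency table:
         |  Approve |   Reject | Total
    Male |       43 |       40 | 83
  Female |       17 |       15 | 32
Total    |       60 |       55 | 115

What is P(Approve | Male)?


P(Approve | Male) = 43/(43+40) = 43/83

P(Approve|Male) = 43/83 ≈ 51.81%


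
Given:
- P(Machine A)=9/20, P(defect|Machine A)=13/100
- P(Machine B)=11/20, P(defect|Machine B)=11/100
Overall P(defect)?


P(B) = Σ P(B|Aᵢ)×P(Aᵢ)
  13/100×9/20 = 117/2000
  11/100×11/20 = 121/2000
Sum = 119/1000

P(defect) = 119/1000 ≈ 11.90%


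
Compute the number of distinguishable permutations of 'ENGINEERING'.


Letters: 11, freq: {'E': 3, 'N': 3, 'G': 2, 'I': 2, 'R': 1}
11!/(3!×3!×2!×2!×1!) = 39916800/144 = 277200

277200


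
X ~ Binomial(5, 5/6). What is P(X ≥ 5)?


P(X ≥ 5) = Σ P(X=i) for i=5..5
P(X=5) = 3125/7776
Sum = 3125/7776

P(X ≥ 5) = 3125/7776 ≈ 40.19%


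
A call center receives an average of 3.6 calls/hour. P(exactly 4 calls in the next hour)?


Poisson(λ=3.6): P(X=4) = e^(-λ)×λ^k/k!
= e^(-3.6) × 3.6^4 / 4!
≈ 0.02732372245 × 167.9616 / 24 ≈ 0.191222

P(X=4) ≈ 0.191222 ≈ 19.12%


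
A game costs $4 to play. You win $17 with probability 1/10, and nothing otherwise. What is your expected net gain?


E[gain] = (17-4)×1/10 + (-4)×9/10
= 13/10 - 18/5 = -23/10

Expected net gain = $-23/10 ≈ $-2.30


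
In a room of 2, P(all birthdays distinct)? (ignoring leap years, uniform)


P(all different) = Π(365-i)/365 for i=0..1
= (365/365)×(364/365)×...×(364/365)
= 0.997260

P ≈ 0.9973 ≈ 99.73%


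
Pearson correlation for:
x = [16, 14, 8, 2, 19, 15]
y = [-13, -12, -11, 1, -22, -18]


n=6, Σx=74, Σy=-75, Σxy=-1150, Σx²=1106, Σy²=1243
r = (6×(-1150) - 74×(-75))/√((6×1106 - 74²)(6×1243 - (-75)²))
= -1350/√(1160×1833) = -1350/√2126280 ≈ -1350/1458.1769 ≈ -0.9258

r ≈ -0.9258


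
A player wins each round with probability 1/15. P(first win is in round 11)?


Geometric: P(X=11) = (1-p)^(k-1)×p = (14/15)^10×1/15 = 289254654976/8649755859375

P(X=11) = 289254654976/8649755859375 ≈ 3.34%


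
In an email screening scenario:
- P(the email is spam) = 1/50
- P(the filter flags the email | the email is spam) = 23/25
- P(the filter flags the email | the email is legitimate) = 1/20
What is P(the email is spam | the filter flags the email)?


Using Bayes' theorem:
P(A|B) = P(B|A)·P(A) / P(B)

P(the filter flags the email) = 23/25 × 1/50 + 1/20 × 49/50
= 23/1250 + 49/1000 = 337/5000

P(the email is spam|the filter flags the email) = (23/1250) / (337/5000) = 92/337

P(the email is spam|the filter flags the email) = 92/337 ≈ 27.30%


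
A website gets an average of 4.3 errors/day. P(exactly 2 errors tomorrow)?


Poisson(λ=4.3): P(X=2) = e^(-λ)×λ^k/k!
= e^(-4.3) × 4.3^2 / 2!
≈ 0.01356855901 × 18.49 / 2 ≈ 0.125441

P(X=2) ≈ 0.125441 ≈ 12.54%


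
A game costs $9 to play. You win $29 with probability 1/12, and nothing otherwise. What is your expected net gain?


E[gain] = (29-9)×1/12 + (-9)×11/12
= 5/3 - 33/4 = -79/12

Expected net gain = $-79/12 ≈ $-6.58


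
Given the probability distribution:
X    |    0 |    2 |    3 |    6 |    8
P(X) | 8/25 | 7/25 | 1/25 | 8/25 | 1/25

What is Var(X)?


E[X] = 73/25
E[X²] = 389/25
Var(X) = E[X²] - (E[X])² = 389/25 - 5329/625 = 4396/625

Var(X) = 4396/625 ≈ 7.0336


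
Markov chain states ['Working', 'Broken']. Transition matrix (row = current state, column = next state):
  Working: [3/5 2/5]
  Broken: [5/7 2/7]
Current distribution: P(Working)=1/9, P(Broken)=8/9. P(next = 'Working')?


P(next=Working) = Σᵢ P(now=i)×P(i→Working)
= 1/9×3/5 + 8/9×5/7
= 1/15 + 40/63 = 221/315

P = 221/315 ≈ 0.7016


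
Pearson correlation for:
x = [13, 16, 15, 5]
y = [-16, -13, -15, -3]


n=4, Σx=49, Σy=-47, Σxy=-656, Σx²=675, Σy²=659
r = (4×(-656) - 49×(-47))/√((4×675 - 49²)(4×659 - (-47)²))
= -321/√(299×427) = -321/√127673 ≈ -321/357.3136 ≈ -0.8984

r ≈ -0.8984


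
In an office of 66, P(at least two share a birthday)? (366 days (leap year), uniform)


P(all different) = Π(366-i)/366 for i=0..65
= 0.001939
P(match) = 1 - 0.001939 = 0.998061

P ≈ 0.9981 ≈ 99.81%


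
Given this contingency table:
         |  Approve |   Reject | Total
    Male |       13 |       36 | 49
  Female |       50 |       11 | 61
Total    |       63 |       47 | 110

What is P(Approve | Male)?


P(Approve | Male) = 13/(13+36) = 13/49

P(Approve|Male) = 13/49 ≈ 26.53%


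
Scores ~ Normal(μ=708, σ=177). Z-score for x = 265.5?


z = (x - μ)/σ = (265.5 - 708)/177 = -2.5

z = -2.5


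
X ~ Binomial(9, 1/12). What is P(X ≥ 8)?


P(X ≥ 8) = Σ P(X=i) for i=8..9
P(X=8) = 11/573308928
P(X=9) = 1/5159780352
Sum = 25/1289945088

P(X ≥ 8) = 25/1289945088 ≈ 0.00%


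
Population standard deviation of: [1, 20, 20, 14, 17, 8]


Mean = 80/6 = 40/3
  (1-40/3)²=1369/9
  (20-40/3)²=400/9
  (20-40/3)²=400/9
  (14-40/3)²=4/9
  (17-40/3)²=121/9
  (8-40/3)²=256/9
Σ(x-μ)² = 850/3
σ² = (850/3)/6 = 425/9

σ = √(425/9) ≈ 6.8718


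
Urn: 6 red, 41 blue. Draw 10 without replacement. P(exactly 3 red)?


Hypergeometric: C(6,3)×C(41,7)/C(47,10)
= 20×22481940/5178066751 = 44400/511313

P(X=3) = 44400/511313 ≈ 8.68%


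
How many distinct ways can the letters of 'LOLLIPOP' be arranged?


Letters: 8, freq: {'L': 3, 'O': 2, 'I': 1, 'P': 2}
8!/(3!×2!×1!×2!) = 40320/24 = 1680

1680


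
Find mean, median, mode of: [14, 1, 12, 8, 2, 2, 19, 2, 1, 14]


Sorted: [1, 1, 2, 2, 2, 8, 12, 14, 14, 19]
Mean = 75/10 = 15/2
Median = 5
Freq: {14: 2, 1: 2, 12: 1, 8: 1, 2: 3, 19: 1}
Mode: [2]

Mean=15/2, Median=5, Mode=2


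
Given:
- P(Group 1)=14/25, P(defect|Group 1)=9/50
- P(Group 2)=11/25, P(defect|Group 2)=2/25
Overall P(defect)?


P(B) = Σ P(B|Aᵢ)×P(Aᵢ)
  9/50×14/25 = 63/625
  2/25×11/25 = 22/625
Sum = 17/125

P(defect) = 17/125 ≈ 13.60%


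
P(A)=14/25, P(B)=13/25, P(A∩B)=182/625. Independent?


P(A)×P(B) = 182/625
P(A∩B) = 182/625
Equal ✓ → Independent

Yes, independent


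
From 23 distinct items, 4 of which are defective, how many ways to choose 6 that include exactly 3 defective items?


Choose 3 of the 4 defective items and 3 of the other 19 items:
C(4,3)×C(19,3) = 4×969 = 3876

3876


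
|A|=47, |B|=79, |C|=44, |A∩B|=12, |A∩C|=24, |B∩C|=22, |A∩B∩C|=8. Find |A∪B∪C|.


|A∪B∪C| = 47+79+44-12-24-22+8 = 120

|A∪B∪C| = 120


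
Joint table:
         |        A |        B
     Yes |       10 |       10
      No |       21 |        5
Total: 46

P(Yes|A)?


P(Yes|A) = 10/(10+21) = 10/31

P = 10/31 ≈ 32.26%


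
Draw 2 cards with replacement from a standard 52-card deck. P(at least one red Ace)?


P(not a red Ace) = 50/52 = 25/26
P(none in 2 draws) = (25/26)^2 = 625/676
P(≥1 red Ace) = 1 - 625/676 = 51/676

P = 51/676 ≈ 7.54%


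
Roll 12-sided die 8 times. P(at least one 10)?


P(no 10)^8 = (11/12)^8 = 214358881/429981696
P(≥1) = 1 - 214358881/429981696 = 215622815/429981696

P = 215622815/429981696 ≈ 50.15%


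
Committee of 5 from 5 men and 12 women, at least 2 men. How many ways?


Count by #men:
  2M,3W: C(5,2)×C(12,3)=2200
  3M,2W: C(5,3)×C(12,2)=660
  4M,1W: C(5,4)×C(12,1)=60
  5M,0W: C(5,5)×C(12,0)=1
Total = 2921

2921


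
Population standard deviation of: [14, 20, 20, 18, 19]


Mean = 91/5
  (14-91/5)²=441/25
  (20-91/5)²=81/25
  (20-91/5)²=81/25
  (18-91/5)²=1/25
  (19-91/5)²=16/25
Σ(x-μ)² = 124/5
σ² = (124/5)/5 = 124/25

σ = √(124/25) ≈ 2.2271


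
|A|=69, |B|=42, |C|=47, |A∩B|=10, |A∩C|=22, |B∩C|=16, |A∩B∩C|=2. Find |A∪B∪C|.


|A∪B∪C| = 69+42+47-10-22-16+2 = 112

|A∪B∪C| = 112


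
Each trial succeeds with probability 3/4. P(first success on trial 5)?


Geometric: P(X=5) = (1-p)^(k-1)×p = (1/4)^4×3/4 = 3/1024

P(X=5) = 3/1024 ≈ 0.29%


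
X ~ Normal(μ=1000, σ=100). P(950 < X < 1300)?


z₁=(950-1000)/100=-0.5, z₂=(1300-1000)/100=3.0
P = Φ(3.0) - Φ(-0.5) = 0.998650 - 0.308538 = 0.690112 ≈ 0.6901

P(950 < X < 1300) ≈ 0.6901


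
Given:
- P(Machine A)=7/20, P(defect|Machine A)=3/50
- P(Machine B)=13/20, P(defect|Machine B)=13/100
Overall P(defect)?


P(B) = Σ P(B|Aᵢ)×P(Aᵢ)
  3/50×7/20 = 21/1000
  13/100×13/20 = 169/2000
Sum = 211/2000

P(defect) = 211/2000 ≈ 10.55%


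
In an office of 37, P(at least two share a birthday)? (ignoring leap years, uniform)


P(all different) = Π(365-i)/365 for i=0..36
= 0.151266
P(match) = 1 - 0.151266 = 0.848734

P ≈ 0.8487 ≈ 84.87%


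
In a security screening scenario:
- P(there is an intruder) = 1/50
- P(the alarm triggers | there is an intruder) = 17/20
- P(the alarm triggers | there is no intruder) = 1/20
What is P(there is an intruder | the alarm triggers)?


Using Bayes' theorem:
P(A|B) = P(B|A)·P(A) / P(B)

P(the alarm triggers) = 17/20 × 1/50 + 1/20 × 49/50
= 17/1000 + 49/1000 = 33/500

P(there is an intruder|the alarm triggers) = (17/1000) / (33/500) = 17/66

P(there is an intruder|the alarm triggers) = 17/66 ≈ 25.76%


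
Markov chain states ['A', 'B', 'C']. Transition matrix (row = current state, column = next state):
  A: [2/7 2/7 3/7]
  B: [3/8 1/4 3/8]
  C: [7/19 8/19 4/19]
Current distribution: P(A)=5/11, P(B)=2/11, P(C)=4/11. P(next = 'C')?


P(next=C) = Σᵢ P(now=i)×P(i→C)
= 5/11×3/7 + 2/11×3/8 + 4/11×4/19
= 15/77 + 3/44 + 16/209 = 1987/5852

P = 1987/5852 ≈ 0.3395


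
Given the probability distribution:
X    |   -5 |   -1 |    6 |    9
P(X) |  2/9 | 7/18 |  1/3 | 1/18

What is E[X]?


E[X] = Σ x·P(X=x)
= (-5)×(2/9) + (-1)×(7/18) + (6)×(1/3) + (9)×(1/18)
= 1

E[X] = 1


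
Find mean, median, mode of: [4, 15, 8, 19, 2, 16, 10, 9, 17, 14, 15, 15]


Sorted: [2, 4, 8, 9, 10, 14, 15, 15, 15, 16, 17, 19]
Mean = 144/12 = 12
Median = 29/2
Freq: {4: 1, 15: 3, 8: 1, 19: 1, 2: 1, 16: 1, 10: 1, 9: 1, 17: 1, 14: 1}
Mode: [15]

Mean=12, Median=29/2, Mode=15


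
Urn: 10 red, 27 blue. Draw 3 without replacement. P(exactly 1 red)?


Hypergeometric: C(10,1)×C(27,2)/C(37,3)
= 10×351/7770 = 117/259

P(X=1) = 117/259 ≈ 45.17%


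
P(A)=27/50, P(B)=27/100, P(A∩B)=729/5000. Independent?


P(A)×P(B) = 729/5000
P(A∩B) = 729/5000
Equal ✓ → Independent

Yes, independent


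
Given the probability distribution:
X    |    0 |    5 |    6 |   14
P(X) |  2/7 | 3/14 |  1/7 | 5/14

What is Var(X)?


E[X] = 97/14
E[X²] = 161/2
Var(X) = E[X²] - (E[X])² = 161/2 - 9409/196 = 6369/196

Var(X) = 6369/196 ≈ 32.4949


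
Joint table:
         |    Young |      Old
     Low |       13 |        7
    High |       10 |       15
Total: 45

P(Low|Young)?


P(Low|Young) = 13/(13+10) = 13/23

P = 13/23 ≈ 56.52%


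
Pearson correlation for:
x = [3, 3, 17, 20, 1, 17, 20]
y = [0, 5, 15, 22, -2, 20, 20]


n=7, Σx=81, Σy=80, Σxy=1448, Σx²=1397, Σy²=1538
r = (7×1448 - 81×80)/√((7×1397 - 81²)(7×1538 - 80²))
= 3656/√(3218×4366) = 3656/√14049788 ≈ 3656/3748.3047 ≈ 0.9754

r ≈ 0.9754


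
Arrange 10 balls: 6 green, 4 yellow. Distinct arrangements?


10!/(6!×4!) = 210

210


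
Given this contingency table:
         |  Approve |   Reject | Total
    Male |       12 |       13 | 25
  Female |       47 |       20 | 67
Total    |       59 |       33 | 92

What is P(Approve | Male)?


P(Approve | Male) = 12/(12+13) = 12/25

P(Approve|Male) = 12/25 ≈ 48.00%


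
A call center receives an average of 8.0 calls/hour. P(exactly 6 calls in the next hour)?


Poisson(λ=8.0): P(X=6) = e^(-λ)×λ^k/k!
= e^(-8.0) × 8.0^6 / 6!
≈ 0.0003354626279 × 262144 / 720 ≈ 0.122138

P(X=6) ≈ 0.122138 ≈ 12.21%


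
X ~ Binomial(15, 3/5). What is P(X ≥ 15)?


P(X ≥ 15) = Σ P(X=i) for i=15..15
P(X=15) = 14348907/30517578125
Sum = 14348907/30517578125

P(X ≥ 15) = 14348907/30517578125 ≈ 0.05%


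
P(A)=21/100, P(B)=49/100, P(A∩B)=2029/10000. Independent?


P(A)×P(B) = 1029/10000
P(A∩B) = 2029/10000
Not equal → NOT independent

No, not independent


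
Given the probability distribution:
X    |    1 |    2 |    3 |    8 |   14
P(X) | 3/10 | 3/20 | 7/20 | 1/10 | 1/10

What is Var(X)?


E[X] = 77/20
E[X²] = 601/20
Var(X) = E[X²] - (E[X])² = 601/20 - 5929/400 = 6091/400

Var(X) = 6091/400 ≈ 15.2275


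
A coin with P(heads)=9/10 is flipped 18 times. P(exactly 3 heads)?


Binomial: P(X=3) = C(18,3)×p^3×(1-p)^15
= 816 × 729/1000 × 1/1000000000000000 = 37179/62500000000000000

P(X=3) = 37179/62500000000000000 ≈ 0.00%


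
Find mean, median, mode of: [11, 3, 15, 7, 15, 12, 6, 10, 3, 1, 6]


Sorted: [1, 3, 3, 6, 6, 7, 10, 11, 12, 15, 15]
Mean = 89/11
Median = 7
Freq: {11: 1, 3: 2, 15: 2, 7: 1, 12: 1, 6: 2, 10: 1, 1: 1}
Mode: [3, 6, 15]

Mean=89/11, Median=7, Mode=[3, 6, 15]


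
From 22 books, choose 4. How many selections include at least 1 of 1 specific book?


Complement: C(22,4) - C(21,4) = 7315 - 5985 = 1330

1330


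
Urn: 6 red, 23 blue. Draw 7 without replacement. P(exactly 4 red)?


Hypergeometric: C(6,4)×C(23,3)/C(29,7)
= 15×1771/1560780 = 77/4524

P(X=4) = 77/4524 ≈ 1.70%


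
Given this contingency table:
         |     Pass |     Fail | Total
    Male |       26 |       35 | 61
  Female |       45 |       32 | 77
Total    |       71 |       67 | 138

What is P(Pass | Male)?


P(Pass | Male) = 26/(26+35) = 26/61

P(Pass|Male) = 26/61 ≈ 42.62%


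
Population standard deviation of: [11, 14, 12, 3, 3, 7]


Mean = 50/6 = 25/3
  (11-25/3)²=64/9
  (14-25/3)²=289/9
  (12-25/3)²=121/9
  (3-25/3)²=256/9
  (3-25/3)²=256/9
  (7-25/3)²=16/9
Σ(x-μ)² = 334/3
σ² = (334/3)/6 = 167/9

σ = √(167/9) ≈ 4.3076


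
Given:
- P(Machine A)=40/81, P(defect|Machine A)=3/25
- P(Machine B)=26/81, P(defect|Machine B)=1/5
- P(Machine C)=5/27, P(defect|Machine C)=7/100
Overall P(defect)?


P(B) = Σ P(B|Aᵢ)×P(Aᵢ)
  3/25×40/81 = 8/135
  1/5×26/81 = 26/405
  7/100×5/27 = 7/540
Sum = 221/1620

P(defect) = 221/1620 ≈ 13.64%


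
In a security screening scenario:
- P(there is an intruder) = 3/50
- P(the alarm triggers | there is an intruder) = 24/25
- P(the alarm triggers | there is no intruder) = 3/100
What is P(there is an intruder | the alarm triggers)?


Using Bayes' theorem:
P(A|B) = P(B|A)·P(A) / P(B)

P(the alarm triggers) = 24/25 × 3/50 + 3/100 × 47/50
= 36/625 + 141/5000 = 429/5000

P(there is an intruder|the alarm triggers) = (36/625) / (429/5000) = 96/143

P(there is an intruder|the alarm triggers) = 96/143 ≈ 67.13%


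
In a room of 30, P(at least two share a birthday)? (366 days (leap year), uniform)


P(all different) = Π(366-i)/366 for i=0..29
= 0.294697
P(match) = 1 - 0.294697 = 0.705303

P ≈ 0.7053 ≈ 70.53%


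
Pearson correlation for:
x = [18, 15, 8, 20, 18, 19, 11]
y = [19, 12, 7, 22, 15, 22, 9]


n=7, Σx=109, Σy=106, Σxy=1805, Σx²=1819, Σy²=1828
r = (7×1805 - 109×106)/√((7×1819 - 109²)(7×1828 - 106²))
= 1081/√(852×1560) = 1081/√1329120 ≈ 1081/1152.8747 ≈ 0.9377

r ≈ 0.9377


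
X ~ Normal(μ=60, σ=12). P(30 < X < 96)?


z₁=(30-60)/12=-2.5, z₂=(96-60)/12=3.0
P = Φ(3.0) - Φ(-2.5) = 0.998650 - 0.006210 = 0.992440 ≈ 0.9924

P(30 < X < 96) ≈ 0.9924


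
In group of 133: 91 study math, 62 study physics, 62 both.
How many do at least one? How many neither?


|A∪B| = 91+62-62 = 91
Neither = 133-91 = 42

At least one: 91; Neither: 42


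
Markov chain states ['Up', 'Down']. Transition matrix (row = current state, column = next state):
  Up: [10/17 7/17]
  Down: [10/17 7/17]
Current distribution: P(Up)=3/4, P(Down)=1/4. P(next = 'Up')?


P(next=Up) = Σᵢ P(now=i)×P(i→Up)
= 3/4×10/17 + 1/4×10/17
= 15/34 + 5/34 = 10/17

P = 10/17 ≈ 0.5882


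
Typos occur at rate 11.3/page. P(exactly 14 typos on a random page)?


Poisson(λ=11.3): P(X=14) = e^(-λ)×λ^k/k!
= e^(-11.3) × 11.3^14 / 14!
≈ 1.237292426e-05 × 5.53475254663e+14 / 87178291200 ≈ 0.078553

P(X=14) ≈ 0.078553 ≈ 7.86%


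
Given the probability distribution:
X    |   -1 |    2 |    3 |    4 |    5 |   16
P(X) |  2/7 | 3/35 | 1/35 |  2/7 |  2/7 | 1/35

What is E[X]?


E[X] = Σ x·P(X=x)
= (-1)×(2/7) + (2)×(3/35) + (3)×(1/35) + (4)×(2/7) + (5)×(2/7) + (16)×(1/35)
= 3

E[X] = 3


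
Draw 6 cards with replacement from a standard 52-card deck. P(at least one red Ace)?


P(not a red Ace) = 50/52 = 25/26
P(none in 6 draws) = (25/26)^6 = 244140625/308915776
P(≥1 red Ace) = 1 - 244140625/308915776 = 64775151/308915776

P = 64775151/308915776 ≈ 20.97%


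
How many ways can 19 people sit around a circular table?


Circular arrangements of 19 distinct objects: fix one position to break rotational symmetry.
(n-1)! = 18! = 6402373705728000

6402373705728000


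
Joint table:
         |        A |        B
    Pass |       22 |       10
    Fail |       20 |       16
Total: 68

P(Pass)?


P(Pass) = (22+10)/68 = 32/68 = 8/17

P(Pass) = 8/17 ≈ 47.06%


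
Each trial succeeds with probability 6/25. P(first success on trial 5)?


Geometric: P(X=5) = (1-p)^(k-1)×p = (19/25)^4×6/25 = 781926/9765625

P(X=5) = 781926/9765625 ≈ 8.01%


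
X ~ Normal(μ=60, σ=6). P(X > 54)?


z = (54-60)/6 = -1.0
P(X > 54) = 1 - P(Z ≤ -1.0) = 1 - 0.1587 = 0.8413

P(X > 54) ≈ 0.8413


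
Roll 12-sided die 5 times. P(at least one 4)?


P(no 4)^5 = (11/12)^5 = 161051/248832
P(≥1) = 1 - 161051/248832 = 87781/248832

P = 87781/248832 ≈ 35.28%


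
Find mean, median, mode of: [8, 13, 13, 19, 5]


Sorted: [5, 8, 13, 13, 19]
Mean = 58/5
Median = 13
Freq: {8: 1, 13: 2, 19: 1, 5: 1}
Mode: [13]

Mean=58/5, Median=13, Mode=13


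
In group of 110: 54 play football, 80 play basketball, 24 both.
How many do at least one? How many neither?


|A∪B| = 54+80-24 = 110
Neither = 110-110 = 0

At least one: 110; Neither: 0


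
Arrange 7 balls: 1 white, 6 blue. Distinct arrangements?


7!/(1!×6!) = 7

7


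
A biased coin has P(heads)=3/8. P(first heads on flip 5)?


Geometric: P(X=5) = (1-p)^(k-1)×p = (5/8)^4×3/8 = 1875/32768

P(X=5) = 1875/32768 ≈ 5.72%


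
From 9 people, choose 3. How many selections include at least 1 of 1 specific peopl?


Complement: C(9,3) - C(8,3) = 84 - 56 = 28

28


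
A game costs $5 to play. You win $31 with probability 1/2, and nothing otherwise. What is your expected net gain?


E[gain] = (31-5)×1/2 + (-5)×1/2
= 13 - 5/2 = 21/2

Expected net gain = $21/2 ≈ $10.50


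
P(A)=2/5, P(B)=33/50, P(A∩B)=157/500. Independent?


P(A)×P(B) = 33/125
P(A∩B) = 157/500
Not equal → NOT independent

No, not independent


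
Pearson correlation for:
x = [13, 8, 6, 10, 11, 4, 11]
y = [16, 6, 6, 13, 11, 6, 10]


n=7, Σx=63, Σy=68, Σxy=677, Σx²=627, Σy²=754
r = (7×677 - 63×68)/√((7×627 - 63²)(7×754 - 68²))
= 455/√(420×654) = 455/√274680 ≈ 455/524.0992 ≈ 0.8682

r ≈ 0.8682


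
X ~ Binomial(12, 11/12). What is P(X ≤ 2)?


P(X ≤ 2) = Σ P(X=i) for i=0..2
P(X=0) = 1/8916100448256
P(X=1) = 11/743008370688
P(X=2) = 1331/1486016741376
Sum = 8119/8916100448256

P(X ≤ 2) = 8119/8916100448256 ≈ 0.00%


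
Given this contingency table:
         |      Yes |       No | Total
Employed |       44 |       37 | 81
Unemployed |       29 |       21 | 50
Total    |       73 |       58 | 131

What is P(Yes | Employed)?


P(Yes | Employed) = 44/(44+37) = 44/81

P(Yes|Employed) = 44/81 ≈ 54.32%


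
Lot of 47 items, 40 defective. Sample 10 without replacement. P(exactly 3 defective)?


Hypergeometric: C(40,3)×C(7,7)/C(47,10)
= 9880×1/5178066751 = 40/20963833

P(X=3) = 40/20963833 ≈ 0.00%


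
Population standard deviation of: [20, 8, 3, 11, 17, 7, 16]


Mean = 82/7
  (20-82/7)²=3364/49
  (8-82/7)²=676/49
  (3-82/7)²=3721/49
  (11-82/7)²=25/49
  (17-82/7)²=1369/49
  (7-82/7)²=1089/49
  (16-82/7)²=900/49
Σ(x-μ)² = 1592/7
σ² = (1592/7)/7 = 1592/49

σ = √(1592/49) ≈ 5.7000


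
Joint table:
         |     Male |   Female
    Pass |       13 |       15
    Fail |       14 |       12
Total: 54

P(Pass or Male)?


P(Pass∨Male) = P(Pass) + P(Male) - P(Pass∧Male)
= (28 + 27 - 13)/54 = 42/54 = 7/9

P = 7/9 ≈ 77.78%


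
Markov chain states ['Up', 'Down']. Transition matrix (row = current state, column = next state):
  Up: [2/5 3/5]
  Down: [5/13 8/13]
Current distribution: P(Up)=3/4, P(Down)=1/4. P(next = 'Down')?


P(next=Down) = Σᵢ P(now=i)×P(i→Down)
= 3/4×3/5 + 1/4×8/13
= 9/20 + 2/13 = 157/260

P = 157/260 ≈ 0.6038


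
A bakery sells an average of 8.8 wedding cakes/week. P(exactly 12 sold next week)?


Poisson(λ=8.8): P(X=12) = e^(-λ)×λ^k/k!
= e^(-8.8) × 8.8^12 / 12!
≈ 0.0001507330751 × 215671155822 / 479001600 ≈ 0.067868

P(X=12) ≈ 0.067868 ≈ 6.79%


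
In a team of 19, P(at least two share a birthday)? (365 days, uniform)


P(all different) = Π(365-i)/365 for i=0..18
= 0.620881
P(match) = 1 - 0.620881 = 0.379119

P ≈ 0.3791 ≈ 37.91%


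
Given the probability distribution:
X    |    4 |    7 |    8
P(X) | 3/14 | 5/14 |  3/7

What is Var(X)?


E[X] = 95/14
E[X²] = 677/14
Var(X) = E[X²] - (E[X])² = 677/14 - 9025/196 = 453/196

Var(X) = 453/196 ≈ 2.3112


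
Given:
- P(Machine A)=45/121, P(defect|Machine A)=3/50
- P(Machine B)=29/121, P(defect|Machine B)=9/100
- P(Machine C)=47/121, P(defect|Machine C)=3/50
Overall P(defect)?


P(B) = Σ P(B|Aᵢ)×P(Aᵢ)
  3/50×45/121 = 27/1210
  9/100×29/121 = 261/12100
  3/50×47/121 = 141/6050
Sum = 813/12100

P(defect) = 813/12100 ≈ 6.72%


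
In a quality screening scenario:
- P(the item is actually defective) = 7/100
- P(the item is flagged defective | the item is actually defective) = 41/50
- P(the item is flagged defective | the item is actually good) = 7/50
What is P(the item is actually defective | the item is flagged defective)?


Using Bayes' theorem:
P(A|B) = P(B|A)·P(A) / P(B)

P(the item is flagged defective) = 41/50 × 7/100 + 7/50 × 93/100
= 287/5000 + 651/5000 = 469/2500

P(the item is actually defective|the item is flagged defective) = (287/5000) / (469/2500) = 41/134

P(the item is actually defective|the item is flagged defective) = 41/134 ≈ 30.60%


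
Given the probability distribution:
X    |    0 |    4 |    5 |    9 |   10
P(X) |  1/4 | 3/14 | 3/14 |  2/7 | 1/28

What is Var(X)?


E[X] = 34/7
E[X²] = 71/2
Var(X) = E[X²] - (E[X])² = 71/2 - 1156/49 = 1167/98

Var(X) = 1167/98 ≈ 11.9082


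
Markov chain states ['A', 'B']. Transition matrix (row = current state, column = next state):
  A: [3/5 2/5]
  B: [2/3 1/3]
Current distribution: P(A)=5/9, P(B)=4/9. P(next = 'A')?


P(next=A) = Σᵢ P(now=i)×P(i→A)
= 5/9×3/5 + 4/9×2/3
= 1/3 + 8/27 = 17/27

P = 17/27 ≈ 0.6296


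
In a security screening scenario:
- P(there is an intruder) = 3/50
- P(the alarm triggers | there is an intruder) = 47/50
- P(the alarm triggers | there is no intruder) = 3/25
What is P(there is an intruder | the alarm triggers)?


Using Bayes' theorem:
P(A|B) = P(B|A)·P(A) / P(B)

P(the alarm triggers) = 47/50 × 3/50 + 3/25 × 47/50
= 141/2500 + 141/1250 = 423/2500

P(there is an intruder|the alarm triggers) = (141/2500) / (423/2500) = 1/3

P(there is an intruder|the alarm triggers) = 1/3 ≈ 33.33%


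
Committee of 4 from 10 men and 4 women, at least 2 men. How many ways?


Count by #men:
  2M,2W: C(10,2)×C(4,2)=270
  3M,1W: C(10,3)×C(4,1)=480
  4M,0W: C(10,4)×C(4,0)=210
Total = 960

960


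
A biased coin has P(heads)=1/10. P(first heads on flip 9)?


Geometric: P(X=9) = (1-p)^(k-1)×p = (9/10)^8×1/10 = 43046721/1000000000

P(X=9) = 43046721/1000000000 ≈ 4.30%


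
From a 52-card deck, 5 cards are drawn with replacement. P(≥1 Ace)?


P(not a Ace) = 48/52 = 12/13
P(none in 5 draws) = (12/13)^5 = 248832/371293
P(≥1 Ace) = 1 - 248832/371293 = 122461/371293

P = 122461/371293 ≈ 32.98%


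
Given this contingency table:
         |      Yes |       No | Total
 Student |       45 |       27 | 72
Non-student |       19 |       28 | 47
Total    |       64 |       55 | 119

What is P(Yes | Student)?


P(Yes | Student) = 45/(45+27) = 45/72 = 5/8

P(Yes|Student) = 5/8 ≈ 62.50%


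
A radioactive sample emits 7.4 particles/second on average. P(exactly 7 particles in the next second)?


Poisson(λ=7.4): P(X=7) = e^(-λ)×λ^k/k!
= e^(-7.4) × 7.4^7 / 7!
≈ 0.0006112527611 × 1215128.0273 / 5040 ≈ 0.147371

P(X=7) ≈ 0.147371 ≈ 14.74%


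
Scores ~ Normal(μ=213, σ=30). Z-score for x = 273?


z = (x - μ)/σ = (273 - 213)/30 = 2.0

z = 2.0


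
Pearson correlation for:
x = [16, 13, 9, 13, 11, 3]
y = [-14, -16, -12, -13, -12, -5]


n=6, Σx=65, Σy=-72, Σxy=-856, Σx²=805, Σy²=934
r = (6×(-856) - 65×(-72))/√((6×805 - 65²)(6×934 - (-72)²))
= -456/√(605×420) = -456/√254100 ≈ -456/504.0833 ≈ -0.9046

r ≈ -0.9046


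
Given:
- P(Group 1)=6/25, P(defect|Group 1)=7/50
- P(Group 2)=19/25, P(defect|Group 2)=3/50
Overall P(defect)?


P(B) = Σ P(B|Aᵢ)×P(Aᵢ)
  7/50×6/25 = 21/625
  3/50×19/25 = 57/1250
Sum = 99/1250

P(defect) = 99/1250 ≈ 7.92%


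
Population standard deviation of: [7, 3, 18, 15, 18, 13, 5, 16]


Mean = 95/8
  (7-95/8)²=1521/64
  (3-95/8)²=5041/64
  (18-95/8)²=2401/64
  (15-95/8)²=625/64
  (18-95/8)²=2401/64
  (13-95/8)²=81/64
  (5-95/8)²=3025/64
  (16-95/8)²=1089/64
Σ(x-μ)² = 2023/8
σ² = (2023/8)/8 = 2023/64

σ = √(2023/64) ≈ 5.6222


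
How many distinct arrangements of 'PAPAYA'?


Letters: 6, freq: {'P': 2, 'A': 3, 'Y': 1}
6!/(2!×3!×1!) = 720/12 = 60

60


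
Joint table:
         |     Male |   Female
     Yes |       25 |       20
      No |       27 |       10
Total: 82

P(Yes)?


P(Yes) = (25+20)/82 = 45/82

P(Yes) = 45/82 ≈ 54.88%


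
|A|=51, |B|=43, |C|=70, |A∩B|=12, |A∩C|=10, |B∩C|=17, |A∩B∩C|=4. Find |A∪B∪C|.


|A∪B∪C| = 51+43+70-12-10-17+4 = 129

|A∪B∪C| = 129


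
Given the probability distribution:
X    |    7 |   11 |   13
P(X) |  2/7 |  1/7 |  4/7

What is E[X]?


E[X] = Σ x·P(X=x)
= (7)×(2/7) + (11)×(1/7) + (13)×(4/7)
= 11

E[X] = 11


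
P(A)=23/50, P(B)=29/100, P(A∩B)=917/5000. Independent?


P(A)×P(B) = 667/5000
P(A∩B) = 917/5000
Not equal → NOT independent

No, not independent


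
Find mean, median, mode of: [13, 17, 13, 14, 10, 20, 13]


Sorted: [10, 13, 13, 13, 14, 17, 20]
Mean = 100/7
Median = 13
Freq: {13: 3, 17: 1, 14: 1, 10: 1, 20: 1}
Mode: [13]

Mean=100/7, Median=13, Mode=13


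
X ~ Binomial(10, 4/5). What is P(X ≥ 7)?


P(X ≥ 7) = Σ P(X=i) for i=7..10
P(X=7) = 393216/1953125
P(X=8) = 589824/1953125
P(X=9) = 524288/1953125
P(X=10) = 1048576/9765625
Sum = 8585216/9765625

P(X ≥ 7) = 8585216/9765625 ≈ 87.91%


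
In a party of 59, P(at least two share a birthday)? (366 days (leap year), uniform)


P(all different) = Π(366-i)/366 for i=0..58
= 0.007112
P(match) = 1 - 0.007112 = 0.992888

P ≈ 0.9929 ≈ 99.29%


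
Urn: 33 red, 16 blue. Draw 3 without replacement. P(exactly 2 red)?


Hypergeometric: C(33,2)×C(16,1)/C(49,3)
= 528×16/18424 = 1056/2303

P(X=2) = 1056/2303 ≈ 45.85%


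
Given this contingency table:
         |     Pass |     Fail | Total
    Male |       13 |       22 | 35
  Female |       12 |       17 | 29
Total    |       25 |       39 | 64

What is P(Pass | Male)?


P(Pass | Male) = 13/(13+22) = 13/35

P(Pass|Male) = 13/35 ≈ 37.14%


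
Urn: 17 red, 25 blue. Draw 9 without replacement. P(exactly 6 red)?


Hypergeometric: C(17,6)×C(25,3)/C(42,9)
= 12376×2300/445891810 = 1840/28823

P(X=6) = 1840/28823 ≈ 6.38%


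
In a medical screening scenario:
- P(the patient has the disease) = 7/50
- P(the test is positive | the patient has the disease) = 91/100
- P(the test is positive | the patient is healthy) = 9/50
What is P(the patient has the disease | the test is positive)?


Using Bayes' theorem:
P(A|B) = P(B|A)·P(A) / P(B)

P(the test is positive) = 91/100 × 7/50 + 9/50 × 43/50
= 637/5000 + 387/2500 = 1411/5000

P(the patient has the disease|the test is positive) = (637/5000) / (1411/5000) = 637/1411

P(the patient has the disease|the test is positive) = 637/1411 ≈ 45.15%


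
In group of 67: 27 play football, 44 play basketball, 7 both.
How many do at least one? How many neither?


|A∪B| = 27+44-7 = 64
Neither = 67-64 = 3

At least one: 64; Neither: 3


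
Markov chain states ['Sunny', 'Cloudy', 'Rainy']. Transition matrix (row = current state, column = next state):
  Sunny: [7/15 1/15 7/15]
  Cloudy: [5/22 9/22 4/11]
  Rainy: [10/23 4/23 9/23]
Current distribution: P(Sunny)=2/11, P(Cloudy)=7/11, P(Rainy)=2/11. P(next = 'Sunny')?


P(next=Sunny) = Σᵢ P(now=i)×P(i→Sunny)
= 2/11×7/15 + 7/11×5/22 + 2/11×10/23
= 14/165 + 35/242 + 20/253 = 25759/83490

P = 25759/83490 ≈ 0.3085


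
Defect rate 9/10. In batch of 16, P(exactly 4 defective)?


Binomial: P(X=4) = C(16,4)×p^4×(1-p)^12
= 1820 × 6561/10000 × 1/1000000000000 = 597051/500000000000000

P(X=4) = 597051/500000000000000 ≈ 0.00%


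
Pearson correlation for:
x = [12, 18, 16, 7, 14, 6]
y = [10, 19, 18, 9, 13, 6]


n=6, Σx=73, Σy=75, Σxy=1031, Σx²=1005, Σy²=1071
r = (6×1031 - 73×75)/√((6×1005 - 73²)(6×1071 - 75²))
= 711/√(701×801) = 711/√561501 ≈ 711/749.3337 ≈ 0.9488

r ≈ 0.9488


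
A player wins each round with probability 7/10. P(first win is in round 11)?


Geometric: P(X=11) = (1-p)^(k-1)×p = (3/10)^10×7/10 = 413343/100000000000

P(X=11) = 413343/100000000000 ≈ 0.00%


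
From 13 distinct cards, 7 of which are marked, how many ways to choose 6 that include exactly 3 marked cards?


Choose 3 of the 7 marked cards and 3 of the other 6 cards:
C(7,3)×C(6,3) = 35×20 = 700

700


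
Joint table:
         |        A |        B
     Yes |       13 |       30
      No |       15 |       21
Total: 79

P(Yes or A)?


P(Yes∨A) = P(Yes) + P(A) - P(Yes∧A)
= (43 + 28 - 13)/79 = 58/79

P = 58/79 ≈ 73.42%


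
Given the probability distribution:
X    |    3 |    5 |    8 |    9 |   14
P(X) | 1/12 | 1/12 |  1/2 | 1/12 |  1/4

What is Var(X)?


E[X] = 107/12
E[X²] = 1087/12
Var(X) = E[X²] - (E[X])² = 1087/12 - 11449/144 = 1595/144

Var(X) = 1595/144 ≈ 11.0764


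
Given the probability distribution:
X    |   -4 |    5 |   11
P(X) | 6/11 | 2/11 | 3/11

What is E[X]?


E[X] = Σ x·P(X=x)
= (-4)×(6/11) + (5)×(2/11) + (11)×(3/11)
= 19/11

E[X] = 19/11


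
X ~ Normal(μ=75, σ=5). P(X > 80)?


z = (80-75)/5 = 1.0
P(X > 80) = 1 - P(Z ≤ 1.0) = 1 - 0.8413 = 0.1587

P(X > 80) ≈ 0.1587


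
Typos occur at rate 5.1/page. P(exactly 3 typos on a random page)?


Poisson(λ=5.1): P(X=3) = e^(-λ)×λ^k/k!
= e^(-5.1) × 5.1^3 / 3!
≈ 0.006096746566 × 132.651 / 6 ≈ 0.134790

P(X=3) ≈ 0.134790 ≈ 13.48%


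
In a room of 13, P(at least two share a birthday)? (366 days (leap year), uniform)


P(all different) = Π(366-i)/366 for i=0..12
= 0.806071
P(match) = 1 - 0.806071 = 0.193929

P ≈ 0.1939 ≈ 19.39%


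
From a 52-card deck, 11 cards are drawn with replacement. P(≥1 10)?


P(not a 10) = 48/52 = 12/13
P(none in 11 draws) = (12/13)^11 = 743008370688/1792160394037
P(≥1 10) = 1 - 743008370688/1792160394037 = 1049152023349/1792160394037

P = 1049152023349/1792160394037 ≈ 58.54%


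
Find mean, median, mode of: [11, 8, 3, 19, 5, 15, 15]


Sorted: [3, 5, 8, 11, 15, 15, 19]
Mean = 76/7
Median = 11
Freq: {11: 1, 8: 1, 3: 1, 19: 1, 5: 1, 15: 2}
Mode: [15]

Mean=76/7, Median=11, Mode=15


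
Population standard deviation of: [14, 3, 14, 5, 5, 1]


Mean = 42/6 = 7
  (14-7)²=49
  (3-7)²=16
  (14-7)²=49
  (5-7)²=4
  (5-7)²=4
  (1-7)²=36
Σ(x-μ)² = 158
σ² = 158/6 = 79/3

σ = √(79/3) ≈ 5.1316


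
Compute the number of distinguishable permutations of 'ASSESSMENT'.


Letters: 10, freq: {'A': 1, 'S': 4, 'E': 2, 'M': 1, 'N': 1, 'T': 1}
10!/(1!×4!×2!×1!×1!×1!) = 3628800/48 = 75600

75600


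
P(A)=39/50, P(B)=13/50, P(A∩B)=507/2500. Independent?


P(A)×P(B) = 507/2500
P(A∩B) = 507/2500
Equal ✓ → Independent

Yes, independent


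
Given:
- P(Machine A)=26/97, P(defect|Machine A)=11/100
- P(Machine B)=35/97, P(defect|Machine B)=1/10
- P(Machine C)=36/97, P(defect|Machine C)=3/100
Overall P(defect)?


P(B) = Σ P(B|Aᵢ)×P(Aᵢ)
  11/100×26/97 = 143/4850
  1/10×35/97 = 7/194
  3/100×36/97 = 27/2425
Sum = 186/2425

P(defect) = 186/2425 ≈ 7.67%


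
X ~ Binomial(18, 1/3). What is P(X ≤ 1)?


P(X ≤ 1) = Σ P(X=i) for i=0..1
P(X=0) = 262144/387420489
P(X=1) = 262144/43046721
Sum = 2621440/387420489

P(X ≤ 1) = 2621440/387420489 ≈ 0.68%


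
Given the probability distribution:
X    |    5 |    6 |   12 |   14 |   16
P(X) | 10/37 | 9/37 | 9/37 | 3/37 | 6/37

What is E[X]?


E[X] = Σ x·P(X=x)
= (5)×(10/37) + (6)×(9/37) + (12)×(9/37) + (14)×(3/37) + (16)×(6/37)
= 350/37

E[X] = 350/37


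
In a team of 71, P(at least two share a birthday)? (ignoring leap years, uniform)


P(all different) = Π(365-i)/365 for i=0..70
= 0.000679
P(match) = 1 - 0.000679 = 0.999321

P ≈ 0.9993 ≈ 99.93%


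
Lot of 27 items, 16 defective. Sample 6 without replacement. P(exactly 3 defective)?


Hypergeometric: C(16,3)×C(11,3)/C(27,6)
= 560×165/296010 = 280/897

P(X=3) = 280/897 ≈ 31.22%


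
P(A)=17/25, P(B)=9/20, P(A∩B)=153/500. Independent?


P(A)×P(B) = 153/500
P(A∩B) = 153/500
Equal ✓ → Independent

Yes, independent


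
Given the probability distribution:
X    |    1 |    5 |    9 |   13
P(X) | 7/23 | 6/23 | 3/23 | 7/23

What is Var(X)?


E[X] = 155/23
E[X²] = 1583/23
Var(X) = E[X²] - (E[X])² = 1583/23 - 24025/529 = 12384/529

Var(X) = 12384/529 ≈ 23.4102


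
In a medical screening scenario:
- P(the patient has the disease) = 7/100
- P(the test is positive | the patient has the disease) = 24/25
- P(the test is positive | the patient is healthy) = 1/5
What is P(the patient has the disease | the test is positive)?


Using Bayes' theorem:
P(A|B) = P(B|A)·P(A) / P(B)

P(the test is positive) = 24/25 × 7/100 + 1/5 × 93/100
= 42/625 + 93/500 = 633/2500

P(the patient has the disease|the test is positive) = (42/625) / (633/2500) = 56/211

P(the patient has the disease|the test is positive) = 56/211 ≈ 26.54%


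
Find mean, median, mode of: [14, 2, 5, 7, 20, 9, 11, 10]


Sorted: [2, 5, 7, 9, 10, 11, 14, 20]
Mean = 78/8 = 39/4
Median = 19/2
Freq: {14: 1, 2: 1, 5: 1, 7: 1, 20: 1, 9: 1, 11: 1, 10: 1}
Mode: No mode

Mean=39/4, Median=19/2, Mode=No mode


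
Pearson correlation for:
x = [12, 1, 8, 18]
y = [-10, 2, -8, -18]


n=4, Σx=39, Σy=-34, Σxy=-506, Σx²=533, Σy²=492
r = (4×(-506) - 39×(-34))/√((4×533 - 39²)(4×492 - (-34)²))
= -698/√(611×812) = -698/√496132 ≈ -698/704.3664 ≈ -0.9910

r ≈ -0.9910


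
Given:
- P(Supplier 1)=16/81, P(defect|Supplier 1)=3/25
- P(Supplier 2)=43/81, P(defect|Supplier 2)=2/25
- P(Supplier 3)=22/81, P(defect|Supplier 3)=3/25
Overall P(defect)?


P(B) = Σ P(B|Aᵢ)×P(Aᵢ)
  3/25×16/81 = 16/675
  2/25×43/81 = 86/2025
  3/25×22/81 = 22/675
Sum = 8/81

P(defect) = 8/81 ≈ 9.88%


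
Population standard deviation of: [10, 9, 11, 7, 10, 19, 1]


Mean = 67/7
  (10-67/7)²=9/49
  (9-67/7)²=16/49
  (11-67/7)²=100/49
  (7-67/7)²=324/49
  (10-67/7)²=9/49
  (19-67/7)²=4356/49
  (1-67/7)²=3600/49
Σ(x-μ)² = 1202/7
σ² = (1202/7)/7 = 1202/49

σ = √(1202/49) ≈ 4.9528
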